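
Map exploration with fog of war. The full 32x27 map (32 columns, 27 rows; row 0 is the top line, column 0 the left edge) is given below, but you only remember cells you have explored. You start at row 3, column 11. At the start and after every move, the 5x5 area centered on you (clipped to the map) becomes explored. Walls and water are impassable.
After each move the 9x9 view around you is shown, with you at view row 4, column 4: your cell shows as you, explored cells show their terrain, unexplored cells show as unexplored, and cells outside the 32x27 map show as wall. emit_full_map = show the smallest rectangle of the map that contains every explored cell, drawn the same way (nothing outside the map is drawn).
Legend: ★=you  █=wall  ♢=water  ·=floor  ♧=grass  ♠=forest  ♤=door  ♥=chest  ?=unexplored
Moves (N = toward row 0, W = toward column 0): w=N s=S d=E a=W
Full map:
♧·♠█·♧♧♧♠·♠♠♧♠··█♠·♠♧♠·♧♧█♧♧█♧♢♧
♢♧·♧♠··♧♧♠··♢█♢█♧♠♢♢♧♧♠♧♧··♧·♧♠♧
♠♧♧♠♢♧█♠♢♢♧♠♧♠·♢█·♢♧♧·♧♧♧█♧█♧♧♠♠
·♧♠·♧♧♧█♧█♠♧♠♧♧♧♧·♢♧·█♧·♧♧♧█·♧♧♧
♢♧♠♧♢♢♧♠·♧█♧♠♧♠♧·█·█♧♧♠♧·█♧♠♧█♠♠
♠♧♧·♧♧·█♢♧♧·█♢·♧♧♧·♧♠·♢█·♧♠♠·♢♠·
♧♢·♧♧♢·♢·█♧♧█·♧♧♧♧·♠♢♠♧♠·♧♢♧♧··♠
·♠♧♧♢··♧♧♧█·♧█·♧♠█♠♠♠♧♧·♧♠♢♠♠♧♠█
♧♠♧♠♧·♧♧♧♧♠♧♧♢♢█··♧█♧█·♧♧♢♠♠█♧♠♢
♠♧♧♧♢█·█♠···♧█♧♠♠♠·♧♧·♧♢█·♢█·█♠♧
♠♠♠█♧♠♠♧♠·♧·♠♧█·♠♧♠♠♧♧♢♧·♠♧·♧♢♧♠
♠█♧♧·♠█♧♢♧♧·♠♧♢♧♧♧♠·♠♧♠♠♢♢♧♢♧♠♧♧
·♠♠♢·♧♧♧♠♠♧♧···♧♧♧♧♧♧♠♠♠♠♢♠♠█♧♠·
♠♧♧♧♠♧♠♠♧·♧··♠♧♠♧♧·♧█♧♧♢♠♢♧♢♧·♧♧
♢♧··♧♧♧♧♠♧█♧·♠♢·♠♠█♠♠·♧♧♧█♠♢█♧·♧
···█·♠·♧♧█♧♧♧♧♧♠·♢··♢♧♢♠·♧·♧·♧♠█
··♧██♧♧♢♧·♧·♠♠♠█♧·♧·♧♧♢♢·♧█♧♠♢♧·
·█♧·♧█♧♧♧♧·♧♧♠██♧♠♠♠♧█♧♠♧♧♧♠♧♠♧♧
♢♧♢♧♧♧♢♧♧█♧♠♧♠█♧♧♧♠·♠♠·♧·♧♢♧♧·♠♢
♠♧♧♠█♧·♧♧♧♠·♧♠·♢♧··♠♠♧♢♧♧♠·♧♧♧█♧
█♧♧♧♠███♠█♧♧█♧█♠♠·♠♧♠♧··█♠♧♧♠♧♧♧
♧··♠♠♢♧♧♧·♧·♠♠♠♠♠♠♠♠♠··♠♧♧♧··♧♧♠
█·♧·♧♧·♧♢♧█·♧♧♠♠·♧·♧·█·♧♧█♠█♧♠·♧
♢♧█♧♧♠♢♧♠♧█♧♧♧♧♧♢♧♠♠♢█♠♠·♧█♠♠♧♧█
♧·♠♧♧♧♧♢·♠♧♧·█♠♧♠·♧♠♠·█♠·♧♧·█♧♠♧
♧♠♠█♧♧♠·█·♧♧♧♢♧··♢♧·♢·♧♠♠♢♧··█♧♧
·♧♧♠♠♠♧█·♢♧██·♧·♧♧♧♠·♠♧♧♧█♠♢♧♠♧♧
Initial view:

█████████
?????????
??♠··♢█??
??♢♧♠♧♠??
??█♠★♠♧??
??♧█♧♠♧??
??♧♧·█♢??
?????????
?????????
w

█████████
█████████
??·♠♠♧♠??
??♠··♢█??
??♢♧★♧♠??
??█♠♧♠♧??
??♧█♧♠♧??
??♧♧·█♢??
?????????

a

█████████
█████████
??♠·♠♠♧♠?
??♧♠··♢█?
??♢♢★♠♧♠?
??♧█♠♧♠♧?
??·♧█♧♠♧?
???♧♧·█♢?
?????????

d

█████████
█████████
?♠·♠♠♧♠??
?♧♠··♢█??
?♢♢♧★♧♠??
?♧█♠♧♠♧??
?·♧█♧♠♧??
??♧♧·█♢??
?????????

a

█████████
█████████
??♠·♠♠♧♠?
??♧♠··♢█?
??♢♢★♠♧♠?
??♧█♠♧♠♧?
??·♧█♧♠♧?
???♧♧·█♢?
?????????

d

█████████
█████████
?♠·♠♠♧♠??
?♧♠··♢█??
?♢♢♧★♧♠??
?♧█♠♧♠♧??
?·♧█♧♠♧??
??♧♧·█♢??
?????????

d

█████████
█████████
♠·♠♠♧♠·??
♧♠··♢█♢??
♢♢♧♠★♠·??
♧█♠♧♠♧♧??
·♧█♧♠♧♠??
?♧♧·█♢???
?????????

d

█████████
█████████
·♠♠♧♠··??
♠··♢█♢█??
♢♧♠♧★·♢??
█♠♧♠♧♧♧??
♧█♧♠♧♠♧??
♧♧·█♢????
?????????

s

█████████
·♠♠♧♠··??
♠··♢█♢█??
♢♧♠♧♠·♢??
█♠♧♠★♧♧??
♧█♧♠♧♠♧??
♧♧·█♢·♧??
?????????
?????????

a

█████████
♠·♠♠♧♠··?
♧♠··♢█♢█?
♢♢♧♠♧♠·♢?
♧█♠♧★♧♧♧?
·♧█♧♠♧♠♧?
?♧♧·█♢·♧?
?????????
?????????

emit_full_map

♠·♠♠♧♠··
♧♠··♢█♢█
♢♢♧♠♧♠·♢
♧█♠♧★♧♧♧
·♧█♧♠♧♠♧
?♧♧·█♢·♧

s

♠·♠♠♧♠··?
♧♠··♢█♢█?
♢♢♧♠♧♠·♢?
♧█♠♧♠♧♧♧?
·♧█♧★♧♠♧?
?♧♧·█♢·♧?
??♧♧█·♧??
?????????
?????????

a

?♠·♠♠♧♠··
?♧♠··♢█♢█
?♢♢♧♠♧♠·♢
?♧█♠♧♠♧♧♧
?·♧█★♠♧♠♧
??♧♧·█♢·♧
??█♧♧█·♧?
?????????
?????????

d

♠·♠♠♧♠··?
♧♠··♢█♢█?
♢♢♧♠♧♠·♢?
♧█♠♧♠♧♧♧?
·♧█♧★♧♠♧?
?♧♧·█♢·♧?
?█♧♧█·♧??
?????????
?????????

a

?♠·♠♠♧♠··
?♧♠··♢█♢█
?♢♢♧♠♧♠·♢
?♧█♠♧♠♧♧♧
?·♧█★♠♧♠♧
??♧♧·█♢·♧
??█♧♧█·♧?
?????????
?????????

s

?♧♠··♢█♢█
?♢♢♧♠♧♠·♢
?♧█♠♧♠♧♧♧
?·♧█♧♠♧♠♧
??♧♧★█♢·♧
??█♧♧█·♧?
??♧█·♧█??
?????????
?????????

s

?♢♢♧♠♧♠·♢
?♧█♠♧♠♧♧♧
?·♧█♧♠♧♠♧
??♧♧·█♢·♧
??█♧★█·♧?
??♧█·♧█??
??♧♠♧♧♢??
?????????
?????????

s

?♧█♠♧♠♧♧♧
?·♧█♧♠♧♠♧
??♧♧·█♢·♧
??█♧♧█·♧?
??♧█★♧█??
??♧♠♧♧♢??
??···♧█??
?????????
?????????

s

?·♧█♧♠♧♠♧
??♧♧·█♢·♧
??█♧♧█·♧?
??♧█·♧█??
??♧♠★♧♢??
??···♧█??
??·♧·♠♧??
?????????
?????????

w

?♧█♠♧♠♧♧♧
?·♧█♧♠♧♠♧
??♧♧·█♢·♧
??█♧♧█·♧?
??♧█★♧█??
??♧♠♧♧♢??
??···♧█??
??·♧·♠♧??
?????????

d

♧█♠♧♠♧♧♧?
·♧█♧♠♧♠♧?
?♧♧·█♢·♧?
?█♧♧█·♧??
?♧█·★█·??
?♧♠♧♧♢♢??
?···♧█♧??
?·♧·♠♧???
?????????

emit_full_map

♠·♠♠♧♠··
♧♠··♢█♢█
♢♢♧♠♧♠·♢
♧█♠♧♠♧♧♧
·♧█♧♠♧♠♧
?♧♧·█♢·♧
?█♧♧█·♧?
?♧█·★█·?
?♧♠♧♧♢♢?
?···♧█♧?
?·♧·♠♧??

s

·♧█♧♠♧♠♧?
?♧♧·█♢·♧?
?█♧♧█·♧??
?♧█·♧█·??
?♧♠♧★♢♢??
?···♧█♧??
?·♧·♠♧█??
?????????
?????????

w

♧█♠♧♠♧♧♧?
·♧█♧♠♧♠♧?
?♧♧·█♢·♧?
?█♧♧█·♧??
?♧█·★█·??
?♧♠♧♧♢♢??
?···♧█♧??
?·♧·♠♧█??
?????????

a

?♧█♠♧♠♧♧♧
?·♧█♧♠♧♠♧
??♧♧·█♢·♧
??█♧♧█·♧?
??♧█★♧█·?
??♧♠♧♧♢♢?
??···♧█♧?
??·♧·♠♧█?
?????????

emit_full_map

♠·♠♠♧♠··
♧♠··♢█♢█
♢♢♧♠♧♠·♢
♧█♠♧♠♧♧♧
·♧█♧♠♧♠♧
?♧♧·█♢·♧
?█♧♧█·♧?
?♧█★♧█·?
?♧♠♧♧♢♢?
?···♧█♧?
?·♧·♠♧█?


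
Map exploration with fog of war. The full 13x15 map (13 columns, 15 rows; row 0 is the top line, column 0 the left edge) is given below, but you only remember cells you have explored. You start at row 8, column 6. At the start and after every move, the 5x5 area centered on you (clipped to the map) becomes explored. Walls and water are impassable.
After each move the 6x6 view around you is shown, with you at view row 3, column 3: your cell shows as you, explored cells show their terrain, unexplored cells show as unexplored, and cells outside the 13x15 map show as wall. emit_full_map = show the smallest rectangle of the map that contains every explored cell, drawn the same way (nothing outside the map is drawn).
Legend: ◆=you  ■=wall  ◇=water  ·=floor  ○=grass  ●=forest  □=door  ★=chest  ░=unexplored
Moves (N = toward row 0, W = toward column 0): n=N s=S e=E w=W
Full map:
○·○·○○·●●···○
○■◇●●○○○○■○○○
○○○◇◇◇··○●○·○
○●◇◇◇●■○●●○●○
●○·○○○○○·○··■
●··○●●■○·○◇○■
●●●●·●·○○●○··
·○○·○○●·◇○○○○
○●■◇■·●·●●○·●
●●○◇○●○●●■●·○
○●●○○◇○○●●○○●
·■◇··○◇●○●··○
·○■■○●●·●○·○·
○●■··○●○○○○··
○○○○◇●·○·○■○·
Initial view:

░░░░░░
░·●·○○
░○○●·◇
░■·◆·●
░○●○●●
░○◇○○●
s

░·●·○○
░○○●·◇
░■·●·●
░○●◆●●
░○◇○○●
░·○◇●○

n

░░░░░░
░·●·○○
░○○●·◇
░■·◆·●
░○●○●●
░○◇○○●

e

░░░░░░
·●·○○●
○○●·◇○
■·●◆●●
○●○●●■
○◇○○●●

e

░░░░░░
●·○○●○
○●·◇○○
·●·◆●○
●○●●■●
◇○○●●○

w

░░░░░░
·●·○○●
○○●·◇○
■·●◆●●
○●○●●■
○◇○○●●

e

░░░░░░
●·○○●○
○●·◇○○
·●·◆●○
●○●●■●
◇○○●●○

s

●·○○●○
○●·◇○○
·●·●●○
●○●◆■●
◇○○●●○
○◇●○●·

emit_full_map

·●·○○●○
○○●·◇○○
■·●·●●○
○●○●◆■●
○◇○○●●○
·○◇●○●·

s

○●·◇○○
·●·●●○
●○●●■●
◇○○◆●○
○◇●○●·
░●·●○·

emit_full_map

·●·○○●○
○○●·◇○○
■·●·●●○
○●○●●■●
○◇○○◆●○
·○◇●○●·
░░●·●○·


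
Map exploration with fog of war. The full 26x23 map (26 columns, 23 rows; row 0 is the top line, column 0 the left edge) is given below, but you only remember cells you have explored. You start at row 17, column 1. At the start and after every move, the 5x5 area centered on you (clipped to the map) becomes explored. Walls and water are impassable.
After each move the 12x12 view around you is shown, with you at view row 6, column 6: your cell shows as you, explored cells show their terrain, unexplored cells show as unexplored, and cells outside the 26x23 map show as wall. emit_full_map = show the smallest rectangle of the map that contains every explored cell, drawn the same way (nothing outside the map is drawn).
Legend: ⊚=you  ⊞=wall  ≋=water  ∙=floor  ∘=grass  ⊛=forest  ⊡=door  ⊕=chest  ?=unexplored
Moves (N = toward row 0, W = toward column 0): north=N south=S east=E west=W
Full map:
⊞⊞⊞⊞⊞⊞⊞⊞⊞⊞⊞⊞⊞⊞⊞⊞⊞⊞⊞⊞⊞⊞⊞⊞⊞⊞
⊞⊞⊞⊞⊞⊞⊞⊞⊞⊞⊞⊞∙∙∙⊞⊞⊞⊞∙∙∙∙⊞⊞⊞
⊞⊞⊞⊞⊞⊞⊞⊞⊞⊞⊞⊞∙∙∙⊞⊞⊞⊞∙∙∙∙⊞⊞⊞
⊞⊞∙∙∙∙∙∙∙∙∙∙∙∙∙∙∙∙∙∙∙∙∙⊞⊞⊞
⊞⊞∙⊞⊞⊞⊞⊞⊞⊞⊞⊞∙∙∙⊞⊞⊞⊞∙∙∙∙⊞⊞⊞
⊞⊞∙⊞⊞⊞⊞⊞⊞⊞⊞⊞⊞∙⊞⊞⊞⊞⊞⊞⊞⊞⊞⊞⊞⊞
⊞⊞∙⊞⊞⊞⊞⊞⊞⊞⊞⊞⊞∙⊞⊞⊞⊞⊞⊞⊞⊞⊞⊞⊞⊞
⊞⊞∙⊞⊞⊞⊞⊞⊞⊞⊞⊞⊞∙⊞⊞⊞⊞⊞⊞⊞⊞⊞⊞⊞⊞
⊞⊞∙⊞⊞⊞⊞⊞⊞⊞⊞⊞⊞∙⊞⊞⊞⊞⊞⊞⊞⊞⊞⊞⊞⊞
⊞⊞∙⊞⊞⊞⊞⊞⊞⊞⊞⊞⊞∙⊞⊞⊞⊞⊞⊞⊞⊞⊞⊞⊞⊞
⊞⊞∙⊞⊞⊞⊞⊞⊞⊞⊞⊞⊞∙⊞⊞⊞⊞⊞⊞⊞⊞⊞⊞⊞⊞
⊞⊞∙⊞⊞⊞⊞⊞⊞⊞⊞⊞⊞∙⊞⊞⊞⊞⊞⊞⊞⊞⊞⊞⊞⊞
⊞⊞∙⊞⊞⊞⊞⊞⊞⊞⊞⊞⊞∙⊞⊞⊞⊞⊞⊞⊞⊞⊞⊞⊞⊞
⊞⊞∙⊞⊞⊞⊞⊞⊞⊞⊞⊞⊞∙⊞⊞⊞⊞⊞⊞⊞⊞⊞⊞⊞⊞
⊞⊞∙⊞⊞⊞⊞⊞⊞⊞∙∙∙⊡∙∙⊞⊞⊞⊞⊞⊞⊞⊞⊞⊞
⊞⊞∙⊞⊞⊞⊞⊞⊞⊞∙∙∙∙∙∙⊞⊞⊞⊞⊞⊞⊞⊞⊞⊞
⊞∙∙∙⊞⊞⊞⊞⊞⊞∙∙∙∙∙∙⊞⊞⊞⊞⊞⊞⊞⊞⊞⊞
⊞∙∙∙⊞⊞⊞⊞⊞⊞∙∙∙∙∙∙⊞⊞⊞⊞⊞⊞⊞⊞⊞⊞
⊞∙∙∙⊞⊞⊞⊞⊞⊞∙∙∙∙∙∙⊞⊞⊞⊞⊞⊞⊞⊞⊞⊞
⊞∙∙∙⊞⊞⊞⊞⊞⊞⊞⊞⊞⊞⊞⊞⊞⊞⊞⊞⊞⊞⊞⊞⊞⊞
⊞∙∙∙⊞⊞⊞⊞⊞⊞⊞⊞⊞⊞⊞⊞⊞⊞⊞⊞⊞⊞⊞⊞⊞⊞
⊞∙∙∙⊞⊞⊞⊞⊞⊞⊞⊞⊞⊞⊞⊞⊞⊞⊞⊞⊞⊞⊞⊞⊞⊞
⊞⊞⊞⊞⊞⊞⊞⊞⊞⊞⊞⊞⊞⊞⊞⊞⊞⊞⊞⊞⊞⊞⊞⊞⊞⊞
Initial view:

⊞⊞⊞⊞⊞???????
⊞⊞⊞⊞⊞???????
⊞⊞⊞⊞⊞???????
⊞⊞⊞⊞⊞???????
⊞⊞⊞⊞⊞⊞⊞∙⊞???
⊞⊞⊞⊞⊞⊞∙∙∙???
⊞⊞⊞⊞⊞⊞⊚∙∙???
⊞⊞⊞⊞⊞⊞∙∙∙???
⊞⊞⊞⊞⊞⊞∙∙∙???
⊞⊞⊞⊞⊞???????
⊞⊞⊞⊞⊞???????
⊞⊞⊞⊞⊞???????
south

⊞⊞⊞⊞⊞???????
⊞⊞⊞⊞⊞???????
⊞⊞⊞⊞⊞???????
⊞⊞⊞⊞⊞⊞⊞∙⊞???
⊞⊞⊞⊞⊞⊞∙∙∙???
⊞⊞⊞⊞⊞⊞∙∙∙???
⊞⊞⊞⊞⊞⊞⊚∙∙???
⊞⊞⊞⊞⊞⊞∙∙∙???
⊞⊞⊞⊞⊞⊞∙∙∙???
⊞⊞⊞⊞⊞???????
⊞⊞⊞⊞⊞???????
⊞⊞⊞⊞⊞⊞⊞⊞⊞⊞⊞⊞

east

⊞⊞⊞⊞????????
⊞⊞⊞⊞????????
⊞⊞⊞⊞????????
⊞⊞⊞⊞⊞⊞∙⊞????
⊞⊞⊞⊞⊞∙∙∙⊞???
⊞⊞⊞⊞⊞∙∙∙⊞???
⊞⊞⊞⊞⊞∙⊚∙⊞???
⊞⊞⊞⊞⊞∙∙∙⊞???
⊞⊞⊞⊞⊞∙∙∙⊞???
⊞⊞⊞⊞????????
⊞⊞⊞⊞????????
⊞⊞⊞⊞⊞⊞⊞⊞⊞⊞⊞⊞

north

⊞⊞⊞⊞????????
⊞⊞⊞⊞????????
⊞⊞⊞⊞????????
⊞⊞⊞⊞????????
⊞⊞⊞⊞⊞⊞∙⊞⊞???
⊞⊞⊞⊞⊞∙∙∙⊞???
⊞⊞⊞⊞⊞∙⊚∙⊞???
⊞⊞⊞⊞⊞∙∙∙⊞???
⊞⊞⊞⊞⊞∙∙∙⊞???
⊞⊞⊞⊞⊞∙∙∙⊞???
⊞⊞⊞⊞????????
⊞⊞⊞⊞????????

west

⊞⊞⊞⊞⊞???????
⊞⊞⊞⊞⊞???????
⊞⊞⊞⊞⊞???????
⊞⊞⊞⊞⊞???????
⊞⊞⊞⊞⊞⊞⊞∙⊞⊞??
⊞⊞⊞⊞⊞⊞∙∙∙⊞??
⊞⊞⊞⊞⊞⊞⊚∙∙⊞??
⊞⊞⊞⊞⊞⊞∙∙∙⊞??
⊞⊞⊞⊞⊞⊞∙∙∙⊞??
⊞⊞⊞⊞⊞⊞∙∙∙⊞??
⊞⊞⊞⊞⊞???????
⊞⊞⊞⊞⊞???????

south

⊞⊞⊞⊞⊞???????
⊞⊞⊞⊞⊞???????
⊞⊞⊞⊞⊞???????
⊞⊞⊞⊞⊞⊞⊞∙⊞⊞??
⊞⊞⊞⊞⊞⊞∙∙∙⊞??
⊞⊞⊞⊞⊞⊞∙∙∙⊞??
⊞⊞⊞⊞⊞⊞⊚∙∙⊞??
⊞⊞⊞⊞⊞⊞∙∙∙⊞??
⊞⊞⊞⊞⊞⊞∙∙∙⊞??
⊞⊞⊞⊞⊞???????
⊞⊞⊞⊞⊞???????
⊞⊞⊞⊞⊞⊞⊞⊞⊞⊞⊞⊞

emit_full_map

⊞⊞∙⊞⊞
⊞∙∙∙⊞
⊞∙∙∙⊞
⊞⊚∙∙⊞
⊞∙∙∙⊞
⊞∙∙∙⊞

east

⊞⊞⊞⊞????????
⊞⊞⊞⊞????????
⊞⊞⊞⊞????????
⊞⊞⊞⊞⊞⊞∙⊞⊞???
⊞⊞⊞⊞⊞∙∙∙⊞???
⊞⊞⊞⊞⊞∙∙∙⊞???
⊞⊞⊞⊞⊞∙⊚∙⊞???
⊞⊞⊞⊞⊞∙∙∙⊞???
⊞⊞⊞⊞⊞∙∙∙⊞???
⊞⊞⊞⊞????????
⊞⊞⊞⊞????????
⊞⊞⊞⊞⊞⊞⊞⊞⊞⊞⊞⊞

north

⊞⊞⊞⊞????????
⊞⊞⊞⊞????????
⊞⊞⊞⊞????????
⊞⊞⊞⊞????????
⊞⊞⊞⊞⊞⊞∙⊞⊞???
⊞⊞⊞⊞⊞∙∙∙⊞???
⊞⊞⊞⊞⊞∙⊚∙⊞???
⊞⊞⊞⊞⊞∙∙∙⊞???
⊞⊞⊞⊞⊞∙∙∙⊞???
⊞⊞⊞⊞⊞∙∙∙⊞???
⊞⊞⊞⊞????????
⊞⊞⊞⊞????????

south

⊞⊞⊞⊞????????
⊞⊞⊞⊞????????
⊞⊞⊞⊞????????
⊞⊞⊞⊞⊞⊞∙⊞⊞???
⊞⊞⊞⊞⊞∙∙∙⊞???
⊞⊞⊞⊞⊞∙∙∙⊞???
⊞⊞⊞⊞⊞∙⊚∙⊞???
⊞⊞⊞⊞⊞∙∙∙⊞???
⊞⊞⊞⊞⊞∙∙∙⊞???
⊞⊞⊞⊞????????
⊞⊞⊞⊞????????
⊞⊞⊞⊞⊞⊞⊞⊞⊞⊞⊞⊞


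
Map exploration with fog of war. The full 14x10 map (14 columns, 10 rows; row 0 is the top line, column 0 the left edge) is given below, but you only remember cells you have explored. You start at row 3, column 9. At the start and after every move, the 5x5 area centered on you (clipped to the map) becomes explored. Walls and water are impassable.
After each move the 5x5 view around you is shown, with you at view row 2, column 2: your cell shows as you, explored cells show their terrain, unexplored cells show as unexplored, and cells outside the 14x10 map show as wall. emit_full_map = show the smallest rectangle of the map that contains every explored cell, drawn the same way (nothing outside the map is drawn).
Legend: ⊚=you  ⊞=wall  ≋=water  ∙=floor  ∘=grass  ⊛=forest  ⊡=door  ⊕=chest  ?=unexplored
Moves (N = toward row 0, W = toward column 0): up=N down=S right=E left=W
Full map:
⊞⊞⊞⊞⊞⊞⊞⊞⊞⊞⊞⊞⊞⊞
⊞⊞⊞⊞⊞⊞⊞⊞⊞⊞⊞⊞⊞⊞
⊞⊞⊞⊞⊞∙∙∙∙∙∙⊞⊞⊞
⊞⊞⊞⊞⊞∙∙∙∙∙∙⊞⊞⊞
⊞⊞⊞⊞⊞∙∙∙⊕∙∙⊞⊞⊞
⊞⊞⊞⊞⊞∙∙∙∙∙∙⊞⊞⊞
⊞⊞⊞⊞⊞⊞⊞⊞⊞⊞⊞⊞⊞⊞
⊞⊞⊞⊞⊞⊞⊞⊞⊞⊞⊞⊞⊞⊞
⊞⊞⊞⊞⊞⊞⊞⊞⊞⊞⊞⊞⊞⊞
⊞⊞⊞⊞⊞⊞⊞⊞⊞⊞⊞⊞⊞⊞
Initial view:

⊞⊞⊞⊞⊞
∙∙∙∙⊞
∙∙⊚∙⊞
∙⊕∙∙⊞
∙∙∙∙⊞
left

⊞⊞⊞⊞⊞
∙∙∙∙∙
∙∙⊚∙∙
∙∙⊕∙∙
∙∙∙∙∙

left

⊞⊞⊞⊞⊞
∙∙∙∙∙
∙∙⊚∙∙
∙∙∙⊕∙
∙∙∙∙∙

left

⊞⊞⊞⊞⊞
⊞∙∙∙∙
⊞∙⊚∙∙
⊞∙∙∙⊕
⊞∙∙∙∙

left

⊞⊞⊞⊞⊞
⊞⊞∙∙∙
⊞⊞⊚∙∙
⊞⊞∙∙∙
⊞⊞∙∙∙

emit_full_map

⊞⊞⊞⊞⊞⊞⊞⊞⊞
⊞⊞∙∙∙∙∙∙⊞
⊞⊞⊚∙∙∙∙∙⊞
⊞⊞∙∙∙⊕∙∙⊞
⊞⊞∙∙∙∙∙∙⊞

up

⊞⊞⊞⊞⊞
⊞⊞⊞⊞⊞
⊞⊞⊚∙∙
⊞⊞∙∙∙
⊞⊞∙∙∙

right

⊞⊞⊞⊞⊞
⊞⊞⊞⊞⊞
⊞∙⊚∙∙
⊞∙∙∙∙
⊞∙∙∙⊕

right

⊞⊞⊞⊞⊞
⊞⊞⊞⊞⊞
∙∙⊚∙∙
∙∙∙∙∙
∙∙∙⊕∙

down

⊞⊞⊞⊞⊞
∙∙∙∙∙
∙∙⊚∙∙
∙∙∙⊕∙
∙∙∙∙∙

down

∙∙∙∙∙
∙∙∙∙∙
∙∙⊚⊕∙
∙∙∙∙∙
⊞⊞⊞⊞⊞

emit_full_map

⊞⊞⊞⊞⊞⊞⊞??
⊞⊞⊞⊞⊞⊞⊞⊞⊞
⊞⊞∙∙∙∙∙∙⊞
⊞⊞∙∙∙∙∙∙⊞
⊞⊞∙∙⊚⊕∙∙⊞
⊞⊞∙∙∙∙∙∙⊞
??⊞⊞⊞⊞⊞??

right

∙∙∙∙∙
∙∙∙∙∙
∙∙⊚∙∙
∙∙∙∙∙
⊞⊞⊞⊞⊞

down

∙∙∙∙∙
∙∙⊕∙∙
∙∙⊚∙∙
⊞⊞⊞⊞⊞
⊞⊞⊞⊞⊞

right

∙∙∙∙⊞
∙⊕∙∙⊞
∙∙⊚∙⊞
⊞⊞⊞⊞⊞
⊞⊞⊞⊞⊞

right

∙∙∙⊞⊞
⊕∙∙⊞⊞
∙∙⊚⊞⊞
⊞⊞⊞⊞⊞
⊞⊞⊞⊞⊞

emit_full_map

⊞⊞⊞⊞⊞⊞⊞???
⊞⊞⊞⊞⊞⊞⊞⊞⊞?
⊞⊞∙∙∙∙∙∙⊞?
⊞⊞∙∙∙∙∙∙⊞⊞
⊞⊞∙∙∙⊕∙∙⊞⊞
⊞⊞∙∙∙∙∙⊚⊞⊞
??⊞⊞⊞⊞⊞⊞⊞⊞
???⊞⊞⊞⊞⊞⊞⊞


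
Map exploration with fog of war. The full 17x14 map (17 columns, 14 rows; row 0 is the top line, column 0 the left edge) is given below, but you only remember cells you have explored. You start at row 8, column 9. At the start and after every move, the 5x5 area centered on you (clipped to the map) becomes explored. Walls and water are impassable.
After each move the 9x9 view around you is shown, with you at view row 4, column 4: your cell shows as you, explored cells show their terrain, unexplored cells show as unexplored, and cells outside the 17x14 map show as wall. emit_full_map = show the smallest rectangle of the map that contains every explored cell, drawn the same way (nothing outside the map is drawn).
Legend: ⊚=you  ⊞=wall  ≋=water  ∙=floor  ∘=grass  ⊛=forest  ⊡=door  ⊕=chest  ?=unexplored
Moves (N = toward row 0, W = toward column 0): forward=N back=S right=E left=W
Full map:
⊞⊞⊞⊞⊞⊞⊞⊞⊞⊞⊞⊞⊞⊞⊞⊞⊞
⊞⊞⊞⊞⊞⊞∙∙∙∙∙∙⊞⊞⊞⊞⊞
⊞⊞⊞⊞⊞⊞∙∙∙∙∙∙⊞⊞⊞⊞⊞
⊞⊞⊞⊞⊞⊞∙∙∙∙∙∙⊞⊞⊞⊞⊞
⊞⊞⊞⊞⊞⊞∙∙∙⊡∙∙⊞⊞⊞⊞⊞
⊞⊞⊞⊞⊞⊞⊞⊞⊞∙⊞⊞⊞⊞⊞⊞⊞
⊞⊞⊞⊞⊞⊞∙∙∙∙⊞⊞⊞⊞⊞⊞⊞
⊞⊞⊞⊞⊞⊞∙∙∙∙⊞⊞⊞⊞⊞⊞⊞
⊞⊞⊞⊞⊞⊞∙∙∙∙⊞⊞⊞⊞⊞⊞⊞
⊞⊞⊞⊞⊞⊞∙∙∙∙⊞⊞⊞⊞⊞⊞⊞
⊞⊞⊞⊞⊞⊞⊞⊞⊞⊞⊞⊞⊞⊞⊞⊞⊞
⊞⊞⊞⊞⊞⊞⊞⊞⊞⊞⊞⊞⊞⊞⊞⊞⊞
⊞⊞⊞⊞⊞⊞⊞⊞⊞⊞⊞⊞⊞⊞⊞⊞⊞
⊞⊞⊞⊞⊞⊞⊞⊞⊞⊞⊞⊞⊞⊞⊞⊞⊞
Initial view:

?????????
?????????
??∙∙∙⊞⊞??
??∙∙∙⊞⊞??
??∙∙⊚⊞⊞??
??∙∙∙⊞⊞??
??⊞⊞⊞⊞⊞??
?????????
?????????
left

?????????
?????????
??∙∙∙∙⊞⊞?
??∙∙∙∙⊞⊞?
??∙∙⊚∙⊞⊞?
??∙∙∙∙⊞⊞?
??⊞⊞⊞⊞⊞⊞?
?????????
?????????

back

?????????
??∙∙∙∙⊞⊞?
??∙∙∙∙⊞⊞?
??∙∙∙∙⊞⊞?
??∙∙⊚∙⊞⊞?
??⊞⊞⊞⊞⊞⊞?
??⊞⊞⊞⊞⊞??
?????????
?????????

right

?????????
?∙∙∙∙⊞⊞??
?∙∙∙∙⊞⊞??
?∙∙∙∙⊞⊞??
?∙∙∙⊚⊞⊞??
?⊞⊞⊞⊞⊞⊞??
?⊞⊞⊞⊞⊞⊞??
?????????
?????????

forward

?????????
?????????
?∙∙∙∙⊞⊞??
?∙∙∙∙⊞⊞??
?∙∙∙⊚⊞⊞??
?∙∙∙∙⊞⊞??
?⊞⊞⊞⊞⊞⊞??
?⊞⊞⊞⊞⊞⊞??
?????????

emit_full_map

∙∙∙∙⊞⊞
∙∙∙∙⊞⊞
∙∙∙⊚⊞⊞
∙∙∙∙⊞⊞
⊞⊞⊞⊞⊞⊞
⊞⊞⊞⊞⊞⊞

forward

?????????
?????????
??⊞⊞∙⊞⊞??
?∙∙∙∙⊞⊞??
?∙∙∙⊚⊞⊞??
?∙∙∙∙⊞⊞??
?∙∙∙∙⊞⊞??
?⊞⊞⊞⊞⊞⊞??
?⊞⊞⊞⊞⊞⊞??

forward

?????????
?????????
??∙∙⊡∙∙??
??⊞⊞∙⊞⊞??
?∙∙∙⊚⊞⊞??
?∙∙∙∙⊞⊞??
?∙∙∙∙⊞⊞??
?∙∙∙∙⊞⊞??
?⊞⊞⊞⊞⊞⊞??

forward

?????????
?????????
??∙∙∙∙∙??
??∙∙⊡∙∙??
??⊞⊞⊚⊞⊞??
?∙∙∙∙⊞⊞??
?∙∙∙∙⊞⊞??
?∙∙∙∙⊞⊞??
?∙∙∙∙⊞⊞??

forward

?????????
?????????
??∙∙∙∙∙??
??∙∙∙∙∙??
??∙∙⊚∙∙??
??⊞⊞∙⊞⊞??
?∙∙∙∙⊞⊞??
?∙∙∙∙⊞⊞??
?∙∙∙∙⊞⊞??

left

?????????
?????????
??∙∙∙∙∙∙?
??∙∙∙∙∙∙?
??∙∙⊚⊡∙∙?
??⊞⊞⊞∙⊞⊞?
??∙∙∙∙⊞⊞?
??∙∙∙∙⊞⊞?
??∙∙∙∙⊞⊞?

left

?????????
?????????
??⊞∙∙∙∙∙∙
??⊞∙∙∙∙∙∙
??⊞∙⊚∙⊡∙∙
??⊞⊞⊞⊞∙⊞⊞
??⊞∙∙∙∙⊞⊞
???∙∙∙∙⊞⊞
???∙∙∙∙⊞⊞

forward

⊞⊞⊞⊞⊞⊞⊞⊞⊞
?????????
??⊞∙∙∙∙??
??⊞∙∙∙∙∙∙
??⊞∙⊚∙∙∙∙
??⊞∙∙∙⊡∙∙
??⊞⊞⊞⊞∙⊞⊞
??⊞∙∙∙∙⊞⊞
???∙∙∙∙⊞⊞

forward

⊞⊞⊞⊞⊞⊞⊞⊞⊞
⊞⊞⊞⊞⊞⊞⊞⊞⊞
??⊞⊞⊞⊞⊞??
??⊞∙∙∙∙??
??⊞∙⊚∙∙∙∙
??⊞∙∙∙∙∙∙
??⊞∙∙∙⊡∙∙
??⊞⊞⊞⊞∙⊞⊞
??⊞∙∙∙∙⊞⊞

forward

⊞⊞⊞⊞⊞⊞⊞⊞⊞
⊞⊞⊞⊞⊞⊞⊞⊞⊞
⊞⊞⊞⊞⊞⊞⊞⊞⊞
??⊞⊞⊞⊞⊞??
??⊞∙⊚∙∙??
??⊞∙∙∙∙∙∙
??⊞∙∙∙∙∙∙
??⊞∙∙∙⊡∙∙
??⊞⊞⊞⊞∙⊞⊞

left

⊞⊞⊞⊞⊞⊞⊞⊞⊞
⊞⊞⊞⊞⊞⊞⊞⊞⊞
⊞⊞⊞⊞⊞⊞⊞⊞⊞
??⊞⊞⊞⊞⊞⊞?
??⊞⊞⊚∙∙∙?
??⊞⊞∙∙∙∙∙
??⊞⊞∙∙∙∙∙
???⊞∙∙∙⊡∙
???⊞⊞⊞⊞∙⊞

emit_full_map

⊞⊞⊞⊞⊞⊞??
⊞⊞⊚∙∙∙??
⊞⊞∙∙∙∙∙∙
⊞⊞∙∙∙∙∙∙
?⊞∙∙∙⊡∙∙
?⊞⊞⊞⊞∙⊞⊞
?⊞∙∙∙∙⊞⊞
??∙∙∙∙⊞⊞
??∙∙∙∙⊞⊞
??∙∙∙∙⊞⊞
??⊞⊞⊞⊞⊞⊞
??⊞⊞⊞⊞⊞⊞

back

⊞⊞⊞⊞⊞⊞⊞⊞⊞
⊞⊞⊞⊞⊞⊞⊞⊞⊞
??⊞⊞⊞⊞⊞⊞?
??⊞⊞∙∙∙∙?
??⊞⊞⊚∙∙∙∙
??⊞⊞∙∙∙∙∙
??⊞⊞∙∙∙⊡∙
???⊞⊞⊞⊞∙⊞
???⊞∙∙∙∙⊞

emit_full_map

⊞⊞⊞⊞⊞⊞??
⊞⊞∙∙∙∙??
⊞⊞⊚∙∙∙∙∙
⊞⊞∙∙∙∙∙∙
⊞⊞∙∙∙⊡∙∙
?⊞⊞⊞⊞∙⊞⊞
?⊞∙∙∙∙⊞⊞
??∙∙∙∙⊞⊞
??∙∙∙∙⊞⊞
??∙∙∙∙⊞⊞
??⊞⊞⊞⊞⊞⊞
??⊞⊞⊞⊞⊞⊞


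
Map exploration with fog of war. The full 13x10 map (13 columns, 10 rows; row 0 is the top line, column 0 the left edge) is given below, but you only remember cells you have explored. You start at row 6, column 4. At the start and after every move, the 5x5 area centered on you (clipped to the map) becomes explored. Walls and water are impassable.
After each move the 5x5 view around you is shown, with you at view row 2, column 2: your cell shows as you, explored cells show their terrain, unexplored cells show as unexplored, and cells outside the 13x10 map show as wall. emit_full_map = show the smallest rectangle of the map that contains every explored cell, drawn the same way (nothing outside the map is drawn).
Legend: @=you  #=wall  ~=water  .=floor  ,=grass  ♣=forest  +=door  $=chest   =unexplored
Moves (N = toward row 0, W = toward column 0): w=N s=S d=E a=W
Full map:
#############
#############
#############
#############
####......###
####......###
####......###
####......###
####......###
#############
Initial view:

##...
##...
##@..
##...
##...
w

#####
##...
##@..
##...
##...

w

#####
#####
##@..
##...
##...

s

#####
##...
##@..
##...
##...

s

##...
##...
##@..
##...
##...

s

##...
##...
##@..
##...
#####

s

##...
##...
##@..
#####
#####

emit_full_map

#####
#####
##...
##...
##...
##...
##@..
#####

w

##...
##...
##@..
##...
#####

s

##...
##...
##@..
#####
#####

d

#....
#....
#.@..
#####
#####

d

.....
.....
..@..
#####
#####

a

#....
#....
#.@..
#####
#####

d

.....
.....
..@..
#####
#####


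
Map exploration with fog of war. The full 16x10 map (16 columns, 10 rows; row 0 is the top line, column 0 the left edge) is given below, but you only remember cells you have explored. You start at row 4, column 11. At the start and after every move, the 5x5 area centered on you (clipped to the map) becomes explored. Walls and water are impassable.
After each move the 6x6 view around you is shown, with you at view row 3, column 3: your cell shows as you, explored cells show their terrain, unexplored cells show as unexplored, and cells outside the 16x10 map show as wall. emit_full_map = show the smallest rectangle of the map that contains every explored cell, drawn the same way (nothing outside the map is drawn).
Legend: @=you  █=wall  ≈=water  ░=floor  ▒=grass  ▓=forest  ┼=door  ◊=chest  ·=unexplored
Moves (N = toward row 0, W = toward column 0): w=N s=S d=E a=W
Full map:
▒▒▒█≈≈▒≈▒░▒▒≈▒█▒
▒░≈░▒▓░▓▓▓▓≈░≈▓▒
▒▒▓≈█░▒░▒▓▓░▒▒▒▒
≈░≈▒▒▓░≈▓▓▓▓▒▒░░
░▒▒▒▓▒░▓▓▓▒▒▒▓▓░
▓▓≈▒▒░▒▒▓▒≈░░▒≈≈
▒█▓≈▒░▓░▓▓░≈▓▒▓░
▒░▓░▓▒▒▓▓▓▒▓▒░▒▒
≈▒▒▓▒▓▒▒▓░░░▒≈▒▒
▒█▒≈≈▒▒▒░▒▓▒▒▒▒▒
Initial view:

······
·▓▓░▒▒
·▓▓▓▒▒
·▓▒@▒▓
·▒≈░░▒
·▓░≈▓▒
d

······
▓▓░▒▒▒
▓▓▓▒▒░
▓▒▒@▓▓
▒≈░░▒≈
▓░≈▓▒▓

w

······
·▓≈░≈▓
▓▓░▒▒▒
▓▓▓@▒░
▓▒▒▒▓▓
▒≈░░▒≈

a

······
·▓▓≈░≈
·▓▓░▒▒
·▓▓@▒▒
·▓▒▒▒▓
·▒≈░░▒

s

·▓▓≈░≈
·▓▓░▒▒
·▓▓▓▒▒
·▓▒@▒▓
·▒≈░░▒
·▓░≈▓▒

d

▓▓≈░≈▓
▓▓░▒▒▒
▓▓▓▒▒░
▓▒▒@▓▓
▒≈░░▒≈
▓░≈▓▒▓

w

······
▓▓≈░≈▓
▓▓░▒▒▒
▓▓▓@▒░
▓▒▒▒▓▓
▒≈░░▒≈

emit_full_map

▓▓≈░≈▓
▓▓░▒▒▒
▓▓▓@▒░
▓▒▒▒▓▓
▒≈░░▒≈
▓░≈▓▒▓

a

······
·▓▓≈░≈
·▓▓░▒▒
·▓▓@▒▒
·▓▒▒▒▓
·▒≈░░▒

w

██████
·░▒▒≈▒
·▓▓≈░≈
·▓▓@▒▒
·▓▓▓▒▒
·▓▒▒▒▓

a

██████
·▒░▒▒≈
·▓▓▓≈░
·▒▓@░▒
·▓▓▓▓▒
·▓▓▒▒▒

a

██████
·≈▒░▒▒
·▓▓▓▓≈
·░▒@▓░
·≈▓▓▓▓
·▓▓▓▒▒

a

██████
·▒≈▒░▒
·░▓▓▓▓
·▒░@▓▓
·░≈▓▓▓
·░▓▓▓▒

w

██████
██████
·▒≈▒░▒
·░▓@▓▓
·▒░▒▓▓
·░≈▓▓▓

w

██████
██████
██████
·▒≈@░▒
·░▓▓▓▓
·▒░▒▓▓

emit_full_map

▒≈@░▒▒≈▒·
░▓▓▓▓≈░≈▓
▒░▒▓▓░▒▒▒
░≈▓▓▓▓▒▒░
░▓▓▓▒▒▒▓▓
···▒≈░░▒≈
···▓░≈▓▒▓

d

██████
██████
██████
▒≈▒@▒▒
░▓▓▓▓≈
▒░▒▓▓░

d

██████
██████
██████
≈▒░@▒≈
▓▓▓▓≈░
░▒▓▓░▒

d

██████
██████
██████
▒░▒@≈▒
▓▓▓≈░≈
▒▓▓░▒▒

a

██████
██████
██████
≈▒░@▒≈
▓▓▓▓≈░
░▒▓▓░▒

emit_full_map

▒≈▒░@▒≈▒·
░▓▓▓▓≈░≈▓
▒░▒▓▓░▒▒▒
░≈▓▓▓▓▒▒░
░▓▓▓▒▒▒▓▓
···▒≈░░▒≈
···▓░≈▓▒▓


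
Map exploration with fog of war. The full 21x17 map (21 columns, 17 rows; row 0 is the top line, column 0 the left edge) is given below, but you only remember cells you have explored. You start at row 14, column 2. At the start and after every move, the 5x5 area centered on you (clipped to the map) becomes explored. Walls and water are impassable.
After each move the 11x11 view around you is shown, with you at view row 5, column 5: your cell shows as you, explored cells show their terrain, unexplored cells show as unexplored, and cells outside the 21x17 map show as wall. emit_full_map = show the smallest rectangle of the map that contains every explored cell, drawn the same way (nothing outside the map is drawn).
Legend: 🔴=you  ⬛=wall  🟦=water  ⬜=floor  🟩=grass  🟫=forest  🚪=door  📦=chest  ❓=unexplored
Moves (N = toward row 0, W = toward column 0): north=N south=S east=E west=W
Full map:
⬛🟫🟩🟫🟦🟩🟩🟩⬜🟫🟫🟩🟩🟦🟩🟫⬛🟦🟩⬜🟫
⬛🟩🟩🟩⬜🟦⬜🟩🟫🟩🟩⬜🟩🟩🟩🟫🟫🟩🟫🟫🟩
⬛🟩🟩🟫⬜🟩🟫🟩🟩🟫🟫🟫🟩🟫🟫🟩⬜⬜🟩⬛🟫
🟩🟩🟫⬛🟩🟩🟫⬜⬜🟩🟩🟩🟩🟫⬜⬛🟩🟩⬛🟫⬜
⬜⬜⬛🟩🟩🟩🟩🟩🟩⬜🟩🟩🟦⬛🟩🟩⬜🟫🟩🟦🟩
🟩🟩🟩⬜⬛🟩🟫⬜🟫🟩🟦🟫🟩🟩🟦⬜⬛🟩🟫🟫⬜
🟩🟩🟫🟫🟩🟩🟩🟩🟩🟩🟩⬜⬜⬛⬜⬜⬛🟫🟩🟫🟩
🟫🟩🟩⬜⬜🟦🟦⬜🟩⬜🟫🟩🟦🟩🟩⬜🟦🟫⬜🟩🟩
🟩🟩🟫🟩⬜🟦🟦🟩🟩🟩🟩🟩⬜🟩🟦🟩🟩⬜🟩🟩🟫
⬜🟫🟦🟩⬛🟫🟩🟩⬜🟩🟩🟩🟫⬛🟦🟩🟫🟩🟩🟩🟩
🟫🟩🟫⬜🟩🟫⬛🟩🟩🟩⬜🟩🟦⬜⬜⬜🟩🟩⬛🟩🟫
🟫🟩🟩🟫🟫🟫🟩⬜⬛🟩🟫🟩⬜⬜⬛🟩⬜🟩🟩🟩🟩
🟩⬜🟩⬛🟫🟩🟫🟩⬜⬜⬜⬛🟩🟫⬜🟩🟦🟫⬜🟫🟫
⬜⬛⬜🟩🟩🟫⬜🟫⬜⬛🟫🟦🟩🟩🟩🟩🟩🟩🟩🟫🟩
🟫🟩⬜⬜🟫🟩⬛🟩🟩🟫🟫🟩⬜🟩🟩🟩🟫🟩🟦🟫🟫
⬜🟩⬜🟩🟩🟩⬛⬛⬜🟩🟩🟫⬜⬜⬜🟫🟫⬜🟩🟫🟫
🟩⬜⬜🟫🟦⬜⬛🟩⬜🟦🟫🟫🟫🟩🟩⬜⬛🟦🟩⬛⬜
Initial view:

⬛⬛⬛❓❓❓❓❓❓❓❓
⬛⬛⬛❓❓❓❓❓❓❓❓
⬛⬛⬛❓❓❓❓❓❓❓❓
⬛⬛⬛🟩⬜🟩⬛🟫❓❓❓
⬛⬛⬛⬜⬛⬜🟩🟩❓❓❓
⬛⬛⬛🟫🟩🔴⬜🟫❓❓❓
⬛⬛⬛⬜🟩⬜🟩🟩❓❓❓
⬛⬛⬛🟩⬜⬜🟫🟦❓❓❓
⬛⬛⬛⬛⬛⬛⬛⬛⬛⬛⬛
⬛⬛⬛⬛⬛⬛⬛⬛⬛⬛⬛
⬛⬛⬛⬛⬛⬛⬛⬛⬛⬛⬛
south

⬛⬛⬛❓❓❓❓❓❓❓❓
⬛⬛⬛❓❓❓❓❓❓❓❓
⬛⬛⬛🟩⬜🟩⬛🟫❓❓❓
⬛⬛⬛⬜⬛⬜🟩🟩❓❓❓
⬛⬛⬛🟫🟩⬜⬜🟫❓❓❓
⬛⬛⬛⬜🟩🔴🟩🟩❓❓❓
⬛⬛⬛🟩⬜⬜🟫🟦❓❓❓
⬛⬛⬛⬛⬛⬛⬛⬛⬛⬛⬛
⬛⬛⬛⬛⬛⬛⬛⬛⬛⬛⬛
⬛⬛⬛⬛⬛⬛⬛⬛⬛⬛⬛
⬛⬛⬛⬛⬛⬛⬛⬛⬛⬛⬛

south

⬛⬛⬛❓❓❓❓❓❓❓❓
⬛⬛⬛🟩⬜🟩⬛🟫❓❓❓
⬛⬛⬛⬜⬛⬜🟩🟩❓❓❓
⬛⬛⬛🟫🟩⬜⬜🟫❓❓❓
⬛⬛⬛⬜🟩⬜🟩🟩❓❓❓
⬛⬛⬛🟩⬜🔴🟫🟦❓❓❓
⬛⬛⬛⬛⬛⬛⬛⬛⬛⬛⬛
⬛⬛⬛⬛⬛⬛⬛⬛⬛⬛⬛
⬛⬛⬛⬛⬛⬛⬛⬛⬛⬛⬛
⬛⬛⬛⬛⬛⬛⬛⬛⬛⬛⬛
⬛⬛⬛⬛⬛⬛⬛⬛⬛⬛⬛

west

⬛⬛⬛⬛❓❓❓❓❓❓❓
⬛⬛⬛⬛🟩⬜🟩⬛🟫❓❓
⬛⬛⬛⬛⬜⬛⬜🟩🟩❓❓
⬛⬛⬛⬛🟫🟩⬜⬜🟫❓❓
⬛⬛⬛⬛⬜🟩⬜🟩🟩❓❓
⬛⬛⬛⬛🟩🔴⬜🟫🟦❓❓
⬛⬛⬛⬛⬛⬛⬛⬛⬛⬛⬛
⬛⬛⬛⬛⬛⬛⬛⬛⬛⬛⬛
⬛⬛⬛⬛⬛⬛⬛⬛⬛⬛⬛
⬛⬛⬛⬛⬛⬛⬛⬛⬛⬛⬛
⬛⬛⬛⬛⬛⬛⬛⬛⬛⬛⬛

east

⬛⬛⬛❓❓❓❓❓❓❓❓
⬛⬛⬛🟩⬜🟩⬛🟫❓❓❓
⬛⬛⬛⬜⬛⬜🟩🟩❓❓❓
⬛⬛⬛🟫🟩⬜⬜🟫❓❓❓
⬛⬛⬛⬜🟩⬜🟩🟩❓❓❓
⬛⬛⬛🟩⬜🔴🟫🟦❓❓❓
⬛⬛⬛⬛⬛⬛⬛⬛⬛⬛⬛
⬛⬛⬛⬛⬛⬛⬛⬛⬛⬛⬛
⬛⬛⬛⬛⬛⬛⬛⬛⬛⬛⬛
⬛⬛⬛⬛⬛⬛⬛⬛⬛⬛⬛
⬛⬛⬛⬛⬛⬛⬛⬛⬛⬛⬛

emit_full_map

🟩⬜🟩⬛🟫
⬜⬛⬜🟩🟩
🟫🟩⬜⬜🟫
⬜🟩⬜🟩🟩
🟩⬜🔴🟫🟦

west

⬛⬛⬛⬛❓❓❓❓❓❓❓
⬛⬛⬛⬛🟩⬜🟩⬛🟫❓❓
⬛⬛⬛⬛⬜⬛⬜🟩🟩❓❓
⬛⬛⬛⬛🟫🟩⬜⬜🟫❓❓
⬛⬛⬛⬛⬜🟩⬜🟩🟩❓❓
⬛⬛⬛⬛🟩🔴⬜🟫🟦❓❓
⬛⬛⬛⬛⬛⬛⬛⬛⬛⬛⬛
⬛⬛⬛⬛⬛⬛⬛⬛⬛⬛⬛
⬛⬛⬛⬛⬛⬛⬛⬛⬛⬛⬛
⬛⬛⬛⬛⬛⬛⬛⬛⬛⬛⬛
⬛⬛⬛⬛⬛⬛⬛⬛⬛⬛⬛


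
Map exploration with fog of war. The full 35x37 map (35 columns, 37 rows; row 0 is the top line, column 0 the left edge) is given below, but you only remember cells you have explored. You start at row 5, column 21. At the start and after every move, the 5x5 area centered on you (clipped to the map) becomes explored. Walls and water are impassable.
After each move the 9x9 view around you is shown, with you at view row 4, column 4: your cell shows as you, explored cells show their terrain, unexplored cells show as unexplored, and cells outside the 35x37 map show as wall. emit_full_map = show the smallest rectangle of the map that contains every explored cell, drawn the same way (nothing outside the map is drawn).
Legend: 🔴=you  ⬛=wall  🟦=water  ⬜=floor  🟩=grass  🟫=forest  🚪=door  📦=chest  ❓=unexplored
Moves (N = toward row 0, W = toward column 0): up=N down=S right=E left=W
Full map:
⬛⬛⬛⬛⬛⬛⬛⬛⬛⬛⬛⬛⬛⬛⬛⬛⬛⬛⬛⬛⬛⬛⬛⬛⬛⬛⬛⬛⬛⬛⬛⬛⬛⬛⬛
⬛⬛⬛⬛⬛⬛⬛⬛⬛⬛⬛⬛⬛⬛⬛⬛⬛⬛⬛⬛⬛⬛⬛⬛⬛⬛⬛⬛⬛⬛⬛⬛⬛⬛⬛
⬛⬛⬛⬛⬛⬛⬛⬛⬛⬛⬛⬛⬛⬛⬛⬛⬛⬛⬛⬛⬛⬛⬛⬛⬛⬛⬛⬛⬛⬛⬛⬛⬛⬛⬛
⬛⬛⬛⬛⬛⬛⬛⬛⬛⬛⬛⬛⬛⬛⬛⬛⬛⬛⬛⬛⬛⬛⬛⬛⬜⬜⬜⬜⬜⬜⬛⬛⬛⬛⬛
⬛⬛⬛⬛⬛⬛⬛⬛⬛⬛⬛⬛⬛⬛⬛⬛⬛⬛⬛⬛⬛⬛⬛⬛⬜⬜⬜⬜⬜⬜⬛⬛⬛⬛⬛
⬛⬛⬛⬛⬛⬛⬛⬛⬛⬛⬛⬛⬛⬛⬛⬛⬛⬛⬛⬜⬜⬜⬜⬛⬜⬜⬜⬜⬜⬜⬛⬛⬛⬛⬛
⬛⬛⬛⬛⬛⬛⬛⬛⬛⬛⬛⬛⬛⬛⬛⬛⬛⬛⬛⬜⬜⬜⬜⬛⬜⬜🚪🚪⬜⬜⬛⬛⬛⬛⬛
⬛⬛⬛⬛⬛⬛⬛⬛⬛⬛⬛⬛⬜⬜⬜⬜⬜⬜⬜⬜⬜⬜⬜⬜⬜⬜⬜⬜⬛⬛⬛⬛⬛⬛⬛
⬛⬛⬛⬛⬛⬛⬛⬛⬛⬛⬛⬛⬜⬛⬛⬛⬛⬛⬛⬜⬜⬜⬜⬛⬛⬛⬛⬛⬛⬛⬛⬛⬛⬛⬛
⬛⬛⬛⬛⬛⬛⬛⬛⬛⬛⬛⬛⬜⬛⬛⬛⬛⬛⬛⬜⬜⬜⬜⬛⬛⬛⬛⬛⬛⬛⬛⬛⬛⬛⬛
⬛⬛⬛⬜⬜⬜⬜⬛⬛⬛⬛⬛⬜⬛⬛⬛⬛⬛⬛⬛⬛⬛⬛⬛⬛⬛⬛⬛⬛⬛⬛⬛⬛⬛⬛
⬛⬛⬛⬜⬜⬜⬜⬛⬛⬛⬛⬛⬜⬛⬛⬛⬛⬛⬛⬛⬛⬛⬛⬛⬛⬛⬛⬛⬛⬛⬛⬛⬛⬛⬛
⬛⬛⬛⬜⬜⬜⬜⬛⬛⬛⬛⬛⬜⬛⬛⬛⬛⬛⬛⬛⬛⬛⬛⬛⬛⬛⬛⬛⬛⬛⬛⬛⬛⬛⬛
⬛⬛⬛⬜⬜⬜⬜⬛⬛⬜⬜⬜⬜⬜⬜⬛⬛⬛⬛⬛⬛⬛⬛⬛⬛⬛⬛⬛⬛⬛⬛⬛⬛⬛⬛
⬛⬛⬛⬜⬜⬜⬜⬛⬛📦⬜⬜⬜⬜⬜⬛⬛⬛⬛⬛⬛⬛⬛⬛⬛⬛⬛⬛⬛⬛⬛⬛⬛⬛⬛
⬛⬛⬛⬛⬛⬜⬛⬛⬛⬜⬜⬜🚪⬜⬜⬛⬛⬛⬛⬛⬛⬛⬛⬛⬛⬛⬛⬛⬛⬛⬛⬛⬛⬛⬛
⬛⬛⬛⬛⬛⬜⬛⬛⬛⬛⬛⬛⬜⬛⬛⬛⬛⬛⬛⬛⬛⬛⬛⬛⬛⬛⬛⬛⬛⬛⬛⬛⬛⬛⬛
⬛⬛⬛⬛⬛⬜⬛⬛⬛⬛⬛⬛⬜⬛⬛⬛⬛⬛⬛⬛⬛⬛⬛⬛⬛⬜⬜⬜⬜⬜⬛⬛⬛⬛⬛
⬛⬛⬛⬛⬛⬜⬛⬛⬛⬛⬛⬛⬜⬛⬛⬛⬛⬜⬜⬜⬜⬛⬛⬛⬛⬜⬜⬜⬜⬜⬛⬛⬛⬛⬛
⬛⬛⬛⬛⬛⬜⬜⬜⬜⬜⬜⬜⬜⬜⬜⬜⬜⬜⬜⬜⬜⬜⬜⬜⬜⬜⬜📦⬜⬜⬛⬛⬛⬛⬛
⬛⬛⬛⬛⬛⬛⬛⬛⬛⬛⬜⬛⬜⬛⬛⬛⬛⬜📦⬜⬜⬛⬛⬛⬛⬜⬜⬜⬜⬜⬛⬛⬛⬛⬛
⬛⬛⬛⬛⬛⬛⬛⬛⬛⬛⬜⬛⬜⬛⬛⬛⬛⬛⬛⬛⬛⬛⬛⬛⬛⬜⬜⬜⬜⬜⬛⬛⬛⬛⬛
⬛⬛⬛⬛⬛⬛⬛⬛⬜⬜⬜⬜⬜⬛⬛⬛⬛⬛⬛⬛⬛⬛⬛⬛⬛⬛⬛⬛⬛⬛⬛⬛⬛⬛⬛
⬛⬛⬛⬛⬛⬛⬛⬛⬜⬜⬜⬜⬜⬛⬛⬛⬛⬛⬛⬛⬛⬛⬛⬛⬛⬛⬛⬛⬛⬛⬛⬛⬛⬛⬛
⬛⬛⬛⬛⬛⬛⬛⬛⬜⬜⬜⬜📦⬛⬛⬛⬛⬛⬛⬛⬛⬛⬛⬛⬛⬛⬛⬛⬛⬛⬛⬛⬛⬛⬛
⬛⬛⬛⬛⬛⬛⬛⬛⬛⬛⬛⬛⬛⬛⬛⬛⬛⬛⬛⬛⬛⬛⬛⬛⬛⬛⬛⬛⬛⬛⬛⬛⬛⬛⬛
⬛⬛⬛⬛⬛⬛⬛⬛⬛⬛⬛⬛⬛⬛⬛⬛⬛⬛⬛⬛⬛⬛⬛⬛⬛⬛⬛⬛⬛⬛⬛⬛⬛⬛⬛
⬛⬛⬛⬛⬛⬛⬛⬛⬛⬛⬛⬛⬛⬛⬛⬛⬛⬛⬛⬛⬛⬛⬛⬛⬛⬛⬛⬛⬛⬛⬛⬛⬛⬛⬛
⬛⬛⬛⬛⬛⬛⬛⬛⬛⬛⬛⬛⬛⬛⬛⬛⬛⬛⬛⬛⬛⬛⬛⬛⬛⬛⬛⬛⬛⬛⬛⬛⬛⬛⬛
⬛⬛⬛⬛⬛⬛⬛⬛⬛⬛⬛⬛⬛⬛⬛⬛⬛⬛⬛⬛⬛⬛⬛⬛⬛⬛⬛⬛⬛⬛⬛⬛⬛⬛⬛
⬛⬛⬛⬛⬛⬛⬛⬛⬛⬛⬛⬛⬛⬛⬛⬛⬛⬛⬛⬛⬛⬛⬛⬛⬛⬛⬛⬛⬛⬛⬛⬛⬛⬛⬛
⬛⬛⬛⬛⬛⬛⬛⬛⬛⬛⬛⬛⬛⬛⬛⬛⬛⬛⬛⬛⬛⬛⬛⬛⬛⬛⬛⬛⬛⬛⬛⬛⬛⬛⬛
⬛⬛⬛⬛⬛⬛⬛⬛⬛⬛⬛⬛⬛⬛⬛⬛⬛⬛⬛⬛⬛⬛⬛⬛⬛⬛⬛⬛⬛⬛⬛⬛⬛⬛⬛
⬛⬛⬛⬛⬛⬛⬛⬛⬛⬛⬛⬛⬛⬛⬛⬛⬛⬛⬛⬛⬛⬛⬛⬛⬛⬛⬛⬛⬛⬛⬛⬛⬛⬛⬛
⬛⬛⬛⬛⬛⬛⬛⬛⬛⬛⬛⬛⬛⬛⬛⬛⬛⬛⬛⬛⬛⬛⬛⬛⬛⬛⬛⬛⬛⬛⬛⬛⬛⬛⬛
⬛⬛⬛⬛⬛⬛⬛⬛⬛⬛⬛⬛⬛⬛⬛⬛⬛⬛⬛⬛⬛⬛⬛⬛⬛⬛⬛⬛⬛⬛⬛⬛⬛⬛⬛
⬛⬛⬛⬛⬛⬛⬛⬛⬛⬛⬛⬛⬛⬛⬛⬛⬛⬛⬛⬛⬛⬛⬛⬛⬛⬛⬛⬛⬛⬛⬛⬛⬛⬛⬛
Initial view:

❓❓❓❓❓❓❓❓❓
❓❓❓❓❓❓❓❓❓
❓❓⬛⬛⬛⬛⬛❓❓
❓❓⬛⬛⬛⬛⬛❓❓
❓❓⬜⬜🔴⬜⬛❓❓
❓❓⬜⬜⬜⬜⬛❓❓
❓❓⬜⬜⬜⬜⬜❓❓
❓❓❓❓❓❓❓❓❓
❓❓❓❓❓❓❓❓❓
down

❓❓❓❓❓❓❓❓❓
❓❓⬛⬛⬛⬛⬛❓❓
❓❓⬛⬛⬛⬛⬛❓❓
❓❓⬜⬜⬜⬜⬛❓❓
❓❓⬜⬜🔴⬜⬛❓❓
❓❓⬜⬜⬜⬜⬜❓❓
❓❓⬜⬜⬜⬜⬛❓❓
❓❓❓❓❓❓❓❓❓
❓❓❓❓❓❓❓❓❓

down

❓❓⬛⬛⬛⬛⬛❓❓
❓❓⬛⬛⬛⬛⬛❓❓
❓❓⬜⬜⬜⬜⬛❓❓
❓❓⬜⬜⬜⬜⬛❓❓
❓❓⬜⬜🔴⬜⬜❓❓
❓❓⬜⬜⬜⬜⬛❓❓
❓❓⬜⬜⬜⬜⬛❓❓
❓❓❓❓❓❓❓❓❓
❓❓❓❓❓❓❓❓❓

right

❓⬛⬛⬛⬛⬛❓❓❓
❓⬛⬛⬛⬛⬛❓❓❓
❓⬜⬜⬜⬜⬛⬜❓❓
❓⬜⬜⬜⬜⬛⬜❓❓
❓⬜⬜⬜🔴⬜⬜❓❓
❓⬜⬜⬜⬜⬛⬛❓❓
❓⬜⬜⬜⬜⬛⬛❓❓
❓❓❓❓❓❓❓❓❓
❓❓❓❓❓❓❓❓❓

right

⬛⬛⬛⬛⬛❓❓❓❓
⬛⬛⬛⬛⬛❓❓❓❓
⬜⬜⬜⬜⬛⬜⬜❓❓
⬜⬜⬜⬜⬛⬜⬜❓❓
⬜⬜⬜⬜🔴⬜⬜❓❓
⬜⬜⬜⬜⬛⬛⬛❓❓
⬜⬜⬜⬜⬛⬛⬛❓❓
❓❓❓❓❓❓❓❓❓
❓❓❓❓❓❓❓❓❓

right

⬛⬛⬛⬛❓❓❓❓❓
⬛⬛⬛⬛❓❓❓❓❓
⬜⬜⬜⬛⬜⬜⬜❓❓
⬜⬜⬜⬛⬜⬜🚪❓❓
⬜⬜⬜⬜🔴⬜⬜❓❓
⬜⬜⬜⬛⬛⬛⬛❓❓
⬜⬜⬜⬛⬛⬛⬛❓❓
❓❓❓❓❓❓❓❓❓
❓❓❓❓❓❓❓❓❓

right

⬛⬛⬛❓❓❓❓❓❓
⬛⬛⬛❓❓❓❓❓❓
⬜⬜⬛⬜⬜⬜⬜❓❓
⬜⬜⬛⬜⬜🚪🚪❓❓
⬜⬜⬜⬜🔴⬜⬜❓❓
⬜⬜⬛⬛⬛⬛⬛❓❓
⬜⬜⬛⬛⬛⬛⬛❓❓
❓❓❓❓❓❓❓❓❓
❓❓❓❓❓❓❓❓❓

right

⬛⬛❓❓❓❓❓❓❓
⬛⬛❓❓❓❓❓❓❓
⬜⬛⬜⬜⬜⬜⬜❓❓
⬜⬛⬜⬜🚪🚪⬜❓❓
⬜⬜⬜⬜🔴⬜⬛❓❓
⬜⬛⬛⬛⬛⬛⬛❓❓
⬜⬛⬛⬛⬛⬛⬛❓❓
❓❓❓❓❓❓❓❓❓
❓❓❓❓❓❓❓❓❓

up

❓❓❓❓❓❓❓❓❓
⬛⬛❓❓❓❓❓❓❓
⬛⬛⬜⬜⬜⬜⬜❓❓
⬜⬛⬜⬜⬜⬜⬜❓❓
⬜⬛⬜⬜🔴🚪⬜❓❓
⬜⬜⬜⬜⬜⬜⬛❓❓
⬜⬛⬛⬛⬛⬛⬛❓❓
⬜⬛⬛⬛⬛⬛⬛❓❓
❓❓❓❓❓❓❓❓❓

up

❓❓❓❓❓❓❓❓❓
❓❓❓❓❓❓❓❓❓
⬛⬛⬜⬜⬜⬜⬜❓❓
⬛⬛⬜⬜⬜⬜⬜❓❓
⬜⬛⬜⬜🔴⬜⬜❓❓
⬜⬛⬜⬜🚪🚪⬜❓❓
⬜⬜⬜⬜⬜⬜⬛❓❓
⬜⬛⬛⬛⬛⬛⬛❓❓
⬜⬛⬛⬛⬛⬛⬛❓❓

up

❓❓❓❓❓❓❓❓❓
❓❓❓❓❓❓❓❓❓
❓❓⬛⬛⬛⬛⬛❓❓
⬛⬛⬜⬜⬜⬜⬜❓❓
⬛⬛⬜⬜🔴⬜⬜❓❓
⬜⬛⬜⬜⬜⬜⬜❓❓
⬜⬛⬜⬜🚪🚪⬜❓❓
⬜⬜⬜⬜⬜⬜⬛❓❓
⬜⬛⬛⬛⬛⬛⬛❓❓

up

⬛⬛⬛⬛⬛⬛⬛⬛⬛
❓❓❓❓❓❓❓❓❓
❓❓⬛⬛⬛⬛⬛❓❓
❓❓⬛⬛⬛⬛⬛❓❓
⬛⬛⬜⬜🔴⬜⬜❓❓
⬛⬛⬜⬜⬜⬜⬜❓❓
⬜⬛⬜⬜⬜⬜⬜❓❓
⬜⬛⬜⬜🚪🚪⬜❓❓
⬜⬜⬜⬜⬜⬜⬛❓❓

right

⬛⬛⬛⬛⬛⬛⬛⬛⬛
❓❓❓❓❓❓❓❓❓
❓⬛⬛⬛⬛⬛⬛❓❓
❓⬛⬛⬛⬛⬛⬛❓❓
⬛⬜⬜⬜🔴⬜⬜❓❓
⬛⬜⬜⬜⬜⬜⬜❓❓
⬛⬜⬜⬜⬜⬜⬜❓❓
⬛⬜⬜🚪🚪⬜❓❓❓
⬜⬜⬜⬜⬜⬛❓❓❓

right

⬛⬛⬛⬛⬛⬛⬛⬛⬛
❓❓❓❓❓❓❓❓❓
⬛⬛⬛⬛⬛⬛⬛❓❓
⬛⬛⬛⬛⬛⬛⬛❓❓
⬜⬜⬜⬜🔴⬜⬛❓❓
⬜⬜⬜⬜⬜⬜⬛❓❓
⬜⬜⬜⬜⬜⬜⬛❓❓
⬜⬜🚪🚪⬜❓❓❓❓
⬜⬜⬜⬜⬛❓❓❓❓

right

⬛⬛⬛⬛⬛⬛⬛⬛⬛
❓❓❓❓❓❓❓❓❓
⬛⬛⬛⬛⬛⬛⬛❓❓
⬛⬛⬛⬛⬛⬛⬛❓❓
⬜⬜⬜⬜🔴⬛⬛❓❓
⬜⬜⬜⬜⬜⬛⬛❓❓
⬜⬜⬜⬜⬜⬛⬛❓❓
⬜🚪🚪⬜❓❓❓❓❓
⬜⬜⬜⬛❓❓❓❓❓

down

❓❓❓❓❓❓❓❓❓
⬛⬛⬛⬛⬛⬛⬛❓❓
⬛⬛⬛⬛⬛⬛⬛❓❓
⬜⬜⬜⬜⬜⬛⬛❓❓
⬜⬜⬜⬜🔴⬛⬛❓❓
⬜⬜⬜⬜⬜⬛⬛❓❓
⬜🚪🚪⬜⬜⬛⬛❓❓
⬜⬜⬜⬛❓❓❓❓❓
⬛⬛⬛⬛❓❓❓❓❓

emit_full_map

❓❓❓❓❓⬛⬛⬛⬛⬛⬛⬛⬛
❓❓❓❓❓⬛⬛⬛⬛⬛⬛⬛⬛
⬛⬛⬛⬛⬛⬜⬜⬜⬜⬜⬜⬛⬛
⬛⬛⬛⬛⬛⬜⬜⬜⬜⬜🔴⬛⬛
⬜⬜⬜⬜⬛⬜⬜⬜⬜⬜⬜⬛⬛
⬜⬜⬜⬜⬛⬜⬜🚪🚪⬜⬜⬛⬛
⬜⬜⬜⬜⬜⬜⬜⬜⬜⬛❓❓❓
⬜⬜⬜⬜⬛⬛⬛⬛⬛⬛❓❓❓
⬜⬜⬜⬜⬛⬛⬛⬛⬛⬛❓❓❓

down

⬛⬛⬛⬛⬛⬛⬛❓❓
⬛⬛⬛⬛⬛⬛⬛❓❓
⬜⬜⬜⬜⬜⬛⬛❓❓
⬜⬜⬜⬜⬜⬛⬛❓❓
⬜⬜⬜⬜🔴⬛⬛❓❓
⬜🚪🚪⬜⬜⬛⬛❓❓
⬜⬜⬜⬛⬛⬛⬛❓❓
⬛⬛⬛⬛❓❓❓❓❓
⬛⬛⬛⬛❓❓❓❓❓

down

⬛⬛⬛⬛⬛⬛⬛❓❓
⬜⬜⬜⬜⬜⬛⬛❓❓
⬜⬜⬜⬜⬜⬛⬛❓❓
⬜⬜⬜⬜⬜⬛⬛❓❓
⬜🚪🚪⬜🔴⬛⬛❓❓
⬜⬜⬜⬛⬛⬛⬛❓❓
⬛⬛⬛⬛⬛⬛⬛❓❓
⬛⬛⬛⬛❓❓❓❓❓
❓❓❓❓❓❓❓❓❓

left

⬛⬛⬛⬛⬛⬛⬛⬛❓
⬜⬜⬜⬜⬜⬜⬛⬛❓
⬜⬜⬜⬜⬜⬜⬛⬛❓
⬜⬜⬜⬜⬜⬜⬛⬛❓
⬜⬜🚪🚪🔴⬜⬛⬛❓
⬜⬜⬜⬜⬛⬛⬛⬛❓
⬛⬛⬛⬛⬛⬛⬛⬛❓
⬛⬛⬛⬛⬛❓❓❓❓
❓❓❓❓❓❓❓❓❓

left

❓⬛⬛⬛⬛⬛⬛⬛⬛
⬛⬜⬜⬜⬜⬜⬜⬛⬛
⬛⬜⬜⬜⬜⬜⬜⬛⬛
⬛⬜⬜⬜⬜⬜⬜⬛⬛
⬛⬜⬜🚪🔴⬜⬜⬛⬛
⬜⬜⬜⬜⬜⬛⬛⬛⬛
⬛⬛⬛⬛⬛⬛⬛⬛⬛
⬛⬛⬛⬛⬛⬛❓❓❓
❓❓❓❓❓❓❓❓❓

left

❓❓⬛⬛⬛⬛⬛⬛⬛
⬛⬛⬜⬜⬜⬜⬜⬜⬛
⬛⬛⬜⬜⬜⬜⬜⬜⬛
⬜⬛⬜⬜⬜⬜⬜⬜⬛
⬜⬛⬜⬜🔴🚪⬜⬜⬛
⬜⬜⬜⬜⬜⬜⬛⬛⬛
⬜⬛⬛⬛⬛⬛⬛⬛⬛
⬜⬛⬛⬛⬛⬛⬛❓❓
❓❓❓❓❓❓❓❓❓

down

⬛⬛⬜⬜⬜⬜⬜⬜⬛
⬛⬛⬜⬜⬜⬜⬜⬜⬛
⬜⬛⬜⬜⬜⬜⬜⬜⬛
⬜⬛⬜⬜🚪🚪⬜⬜⬛
⬜⬜⬜⬜🔴⬜⬛⬛⬛
⬜⬛⬛⬛⬛⬛⬛⬛⬛
⬜⬛⬛⬛⬛⬛⬛❓❓
❓❓❓❓❓❓❓❓❓
❓❓❓❓❓❓❓❓❓

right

⬛⬜⬜⬜⬜⬜⬜⬛⬛
⬛⬜⬜⬜⬜⬜⬜⬛⬛
⬛⬜⬜⬜⬜⬜⬜⬛⬛
⬛⬜⬜🚪🚪⬜⬜⬛⬛
⬜⬜⬜⬜🔴⬛⬛⬛⬛
⬛⬛⬛⬛⬛⬛⬛⬛⬛
⬛⬛⬛⬛⬛⬛⬛❓❓
❓❓❓❓❓❓❓❓❓
❓❓❓❓❓❓❓❓❓

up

❓⬛⬛⬛⬛⬛⬛⬛⬛
⬛⬜⬜⬜⬜⬜⬜⬛⬛
⬛⬜⬜⬜⬜⬜⬜⬛⬛
⬛⬜⬜⬜⬜⬜⬜⬛⬛
⬛⬜⬜🚪🔴⬜⬜⬛⬛
⬜⬜⬜⬜⬜⬛⬛⬛⬛
⬛⬛⬛⬛⬛⬛⬛⬛⬛
⬛⬛⬛⬛⬛⬛⬛❓❓
❓❓❓❓❓❓❓❓❓

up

❓⬛⬛⬛⬛⬛⬛⬛⬛
❓⬛⬛⬛⬛⬛⬛⬛⬛
⬛⬜⬜⬜⬜⬜⬜⬛⬛
⬛⬜⬜⬜⬜⬜⬜⬛⬛
⬛⬜⬜⬜🔴⬜⬜⬛⬛
⬛⬜⬜🚪🚪⬜⬜⬛⬛
⬜⬜⬜⬜⬜⬛⬛⬛⬛
⬛⬛⬛⬛⬛⬛⬛⬛⬛
⬛⬛⬛⬛⬛⬛⬛❓❓

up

❓❓❓❓❓❓❓❓❓
❓⬛⬛⬛⬛⬛⬛⬛⬛
❓⬛⬛⬛⬛⬛⬛⬛⬛
⬛⬜⬜⬜⬜⬜⬜⬛⬛
⬛⬜⬜⬜🔴⬜⬜⬛⬛
⬛⬜⬜⬜⬜⬜⬜⬛⬛
⬛⬜⬜🚪🚪⬜⬜⬛⬛
⬜⬜⬜⬜⬜⬛⬛⬛⬛
⬛⬛⬛⬛⬛⬛⬛⬛⬛

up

⬛⬛⬛⬛⬛⬛⬛⬛⬛
❓❓❓❓❓❓❓❓❓
❓⬛⬛⬛⬛⬛⬛⬛⬛
❓⬛⬛⬛⬛⬛⬛⬛⬛
⬛⬜⬜⬜🔴⬜⬜⬛⬛
⬛⬜⬜⬜⬜⬜⬜⬛⬛
⬛⬜⬜⬜⬜⬜⬜⬛⬛
⬛⬜⬜🚪🚪⬜⬜⬛⬛
⬜⬜⬜⬜⬜⬛⬛⬛⬛

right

⬛⬛⬛⬛⬛⬛⬛⬛⬛
❓❓❓❓❓❓❓❓❓
⬛⬛⬛⬛⬛⬛⬛⬛❓
⬛⬛⬛⬛⬛⬛⬛⬛❓
⬜⬜⬜⬜🔴⬜⬛⬛❓
⬜⬜⬜⬜⬜⬜⬛⬛❓
⬜⬜⬜⬜⬜⬜⬛⬛❓
⬜⬜🚪🚪⬜⬜⬛⬛❓
⬜⬜⬜⬜⬛⬛⬛⬛❓

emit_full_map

❓❓❓❓❓⬛⬛⬛⬛⬛⬛⬛⬛
❓❓❓❓❓⬛⬛⬛⬛⬛⬛⬛⬛
⬛⬛⬛⬛⬛⬜⬜⬜⬜🔴⬜⬛⬛
⬛⬛⬛⬛⬛⬜⬜⬜⬜⬜⬜⬛⬛
⬜⬜⬜⬜⬛⬜⬜⬜⬜⬜⬜⬛⬛
⬜⬜⬜⬜⬛⬜⬜🚪🚪⬜⬜⬛⬛
⬜⬜⬜⬜⬜⬜⬜⬜⬜⬛⬛⬛⬛
⬜⬜⬜⬜⬛⬛⬛⬛⬛⬛⬛⬛⬛
⬜⬜⬜⬜⬛⬛⬛⬛⬛⬛⬛❓❓

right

⬛⬛⬛⬛⬛⬛⬛⬛⬛
❓❓❓❓❓❓❓❓❓
⬛⬛⬛⬛⬛⬛⬛❓❓
⬛⬛⬛⬛⬛⬛⬛❓❓
⬜⬜⬜⬜🔴⬛⬛❓❓
⬜⬜⬜⬜⬜⬛⬛❓❓
⬜⬜⬜⬜⬜⬛⬛❓❓
⬜🚪🚪⬜⬜⬛⬛❓❓
⬜⬜⬜⬛⬛⬛⬛❓❓

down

❓❓❓❓❓❓❓❓❓
⬛⬛⬛⬛⬛⬛⬛❓❓
⬛⬛⬛⬛⬛⬛⬛❓❓
⬜⬜⬜⬜⬜⬛⬛❓❓
⬜⬜⬜⬜🔴⬛⬛❓❓
⬜⬜⬜⬜⬜⬛⬛❓❓
⬜🚪🚪⬜⬜⬛⬛❓❓
⬜⬜⬜⬛⬛⬛⬛❓❓
⬛⬛⬛⬛⬛⬛⬛❓❓

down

⬛⬛⬛⬛⬛⬛⬛❓❓
⬛⬛⬛⬛⬛⬛⬛❓❓
⬜⬜⬜⬜⬜⬛⬛❓❓
⬜⬜⬜⬜⬜⬛⬛❓❓
⬜⬜⬜⬜🔴⬛⬛❓❓
⬜🚪🚪⬜⬜⬛⬛❓❓
⬜⬜⬜⬛⬛⬛⬛❓❓
⬛⬛⬛⬛⬛⬛⬛❓❓
⬛⬛⬛⬛⬛❓❓❓❓

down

⬛⬛⬛⬛⬛⬛⬛❓❓
⬜⬜⬜⬜⬜⬛⬛❓❓
⬜⬜⬜⬜⬜⬛⬛❓❓
⬜⬜⬜⬜⬜⬛⬛❓❓
⬜🚪🚪⬜🔴⬛⬛❓❓
⬜⬜⬜⬛⬛⬛⬛❓❓
⬛⬛⬛⬛⬛⬛⬛❓❓
⬛⬛⬛⬛⬛❓❓❓❓
❓❓❓❓❓❓❓❓❓

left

⬛⬛⬛⬛⬛⬛⬛⬛❓
⬜⬜⬜⬜⬜⬜⬛⬛❓
⬜⬜⬜⬜⬜⬜⬛⬛❓
⬜⬜⬜⬜⬜⬜⬛⬛❓
⬜⬜🚪🚪🔴⬜⬛⬛❓
⬜⬜⬜⬜⬛⬛⬛⬛❓
⬛⬛⬛⬛⬛⬛⬛⬛❓
⬛⬛⬛⬛⬛⬛❓❓❓
❓❓❓❓❓❓❓❓❓

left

❓⬛⬛⬛⬛⬛⬛⬛⬛
⬛⬜⬜⬜⬜⬜⬜⬛⬛
⬛⬜⬜⬜⬜⬜⬜⬛⬛
⬛⬜⬜⬜⬜⬜⬜⬛⬛
⬛⬜⬜🚪🔴⬜⬜⬛⬛
⬜⬜⬜⬜⬜⬛⬛⬛⬛
⬛⬛⬛⬛⬛⬛⬛⬛⬛
⬛⬛⬛⬛⬛⬛⬛❓❓
❓❓❓❓❓❓❓❓❓

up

❓⬛⬛⬛⬛⬛⬛⬛⬛
❓⬛⬛⬛⬛⬛⬛⬛⬛
⬛⬜⬜⬜⬜⬜⬜⬛⬛
⬛⬜⬜⬜⬜⬜⬜⬛⬛
⬛⬜⬜⬜🔴⬜⬜⬛⬛
⬛⬜⬜🚪🚪⬜⬜⬛⬛
⬜⬜⬜⬜⬜⬛⬛⬛⬛
⬛⬛⬛⬛⬛⬛⬛⬛⬛
⬛⬛⬛⬛⬛⬛⬛❓❓

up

❓❓❓❓❓❓❓❓❓
❓⬛⬛⬛⬛⬛⬛⬛⬛
❓⬛⬛⬛⬛⬛⬛⬛⬛
⬛⬜⬜⬜⬜⬜⬜⬛⬛
⬛⬜⬜⬜🔴⬜⬜⬛⬛
⬛⬜⬜⬜⬜⬜⬜⬛⬛
⬛⬜⬜🚪🚪⬜⬜⬛⬛
⬜⬜⬜⬜⬜⬛⬛⬛⬛
⬛⬛⬛⬛⬛⬛⬛⬛⬛

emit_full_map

❓❓❓❓❓⬛⬛⬛⬛⬛⬛⬛⬛
❓❓❓❓❓⬛⬛⬛⬛⬛⬛⬛⬛
⬛⬛⬛⬛⬛⬜⬜⬜⬜⬜⬜⬛⬛
⬛⬛⬛⬛⬛⬜⬜⬜🔴⬜⬜⬛⬛
⬜⬜⬜⬜⬛⬜⬜⬜⬜⬜⬜⬛⬛
⬜⬜⬜⬜⬛⬜⬜🚪🚪⬜⬜⬛⬛
⬜⬜⬜⬜⬜⬜⬜⬜⬜⬛⬛⬛⬛
⬜⬜⬜⬜⬛⬛⬛⬛⬛⬛⬛⬛⬛
⬜⬜⬜⬜⬛⬛⬛⬛⬛⬛⬛❓❓

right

❓❓❓❓❓❓❓❓❓
⬛⬛⬛⬛⬛⬛⬛⬛❓
⬛⬛⬛⬛⬛⬛⬛⬛❓
⬜⬜⬜⬜⬜⬜⬛⬛❓
⬜⬜⬜⬜🔴⬜⬛⬛❓
⬜⬜⬜⬜⬜⬜⬛⬛❓
⬜⬜🚪🚪⬜⬜⬛⬛❓
⬜⬜⬜⬜⬛⬛⬛⬛❓
⬛⬛⬛⬛⬛⬛⬛⬛❓

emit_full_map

❓❓❓❓❓⬛⬛⬛⬛⬛⬛⬛⬛
❓❓❓❓❓⬛⬛⬛⬛⬛⬛⬛⬛
⬛⬛⬛⬛⬛⬜⬜⬜⬜⬜⬜⬛⬛
⬛⬛⬛⬛⬛⬜⬜⬜⬜🔴⬜⬛⬛
⬜⬜⬜⬜⬛⬜⬜⬜⬜⬜⬜⬛⬛
⬜⬜⬜⬜⬛⬜⬜🚪🚪⬜⬜⬛⬛
⬜⬜⬜⬜⬜⬜⬜⬜⬜⬛⬛⬛⬛
⬜⬜⬜⬜⬛⬛⬛⬛⬛⬛⬛⬛⬛
⬜⬜⬜⬜⬛⬛⬛⬛⬛⬛⬛❓❓
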